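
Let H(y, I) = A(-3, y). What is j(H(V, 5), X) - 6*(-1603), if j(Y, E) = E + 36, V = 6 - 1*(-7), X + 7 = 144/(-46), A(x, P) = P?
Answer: 221809/23 ≈ 9643.9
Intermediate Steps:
X = -233/23 (X = -7 + 144/(-46) = -7 + 144*(-1/46) = -7 - 72/23 = -233/23 ≈ -10.130)
V = 13 (V = 6 + 7 = 13)
H(y, I) = y
j(Y, E) = 36 + E
j(H(V, 5), X) - 6*(-1603) = (36 - 233/23) - 6*(-1603) = 595/23 + 9618 = 221809/23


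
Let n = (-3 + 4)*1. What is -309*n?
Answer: -309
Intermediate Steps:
n = 1 (n = 1*1 = 1)
-309*n = -309*1 = -309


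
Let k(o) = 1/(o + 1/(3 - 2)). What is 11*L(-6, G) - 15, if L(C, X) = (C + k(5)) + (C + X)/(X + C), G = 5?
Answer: -409/6 ≈ -68.167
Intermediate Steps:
k(o) = 1/(1 + o) (k(o) = 1/(o + 1/1) = 1/(o + 1) = 1/(1 + o))
L(C, X) = 7/6 + C (L(C, X) = (C + 1/(1 + 5)) + (C + X)/(X + C) = (C + 1/6) + (C + X)/(C + X) = (C + ⅙) + 1 = (⅙ + C) + 1 = 7/6 + C)
11*L(-6, G) - 15 = 11*(7/6 - 6) - 15 = 11*(-29/6) - 15 = -319/6 - 15 = -409/6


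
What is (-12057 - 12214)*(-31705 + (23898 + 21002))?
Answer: -320255845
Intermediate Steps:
(-12057 - 12214)*(-31705 + (23898 + 21002)) = -24271*(-31705 + 44900) = -24271*13195 = -320255845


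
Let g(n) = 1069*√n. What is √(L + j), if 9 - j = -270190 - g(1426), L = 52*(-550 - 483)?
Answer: √(216483 + 1069*√1426) ≈ 506.80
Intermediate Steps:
L = -53716 (L = 52*(-1033) = -53716)
j = 270199 + 1069*√1426 (j = 9 - (-270190 - 1069*√1426) = 9 + (270190 + 1069*√1426) = 270199 + 1069*√1426 ≈ 3.1057e+5)
√(L + j) = √(-53716 + (270199 + 1069*√1426)) = √(216483 + 1069*√1426)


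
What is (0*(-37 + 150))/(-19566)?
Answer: 0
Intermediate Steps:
(0*(-37 + 150))/(-19566) = (0*113)*(-1/19566) = 0*(-1/19566) = 0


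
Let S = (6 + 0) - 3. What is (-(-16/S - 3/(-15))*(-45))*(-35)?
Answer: 8085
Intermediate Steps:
S = 3 (S = 6 - 3 = 3)
(-(-16/S - 3/(-15))*(-45))*(-35) = (-(-16/3 - 3/(-15))*(-45))*(-35) = (-(-16*⅓ - 3*(-1/15))*(-45))*(-35) = (-(-16/3 + ⅕)*(-45))*(-35) = (-1*(-77/15)*(-45))*(-35) = ((77/15)*(-45))*(-35) = -231*(-35) = 8085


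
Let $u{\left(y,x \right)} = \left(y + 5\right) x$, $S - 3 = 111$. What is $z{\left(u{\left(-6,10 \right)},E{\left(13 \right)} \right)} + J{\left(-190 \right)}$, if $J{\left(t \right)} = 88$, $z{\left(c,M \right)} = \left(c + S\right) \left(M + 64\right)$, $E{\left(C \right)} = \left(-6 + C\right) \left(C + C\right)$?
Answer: $25672$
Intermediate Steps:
$E{\left(C \right)} = 2 C \left(-6 + C\right)$ ($E{\left(C \right)} = \left(-6 + C\right) 2 C = 2 C \left(-6 + C\right)$)
$S = 114$ ($S = 3 + 111 = 114$)
$u{\left(y,x \right)} = x \left(5 + y\right)$ ($u{\left(y,x \right)} = \left(5 + y\right) x = x \left(5 + y\right)$)
$z{\left(c,M \right)} = \left(64 + M\right) \left(114 + c\right)$ ($z{\left(c,M \right)} = \left(c + 114\right) \left(M + 64\right) = \left(114 + c\right) \left(64 + M\right) = \left(64 + M\right) \left(114 + c\right)$)
$z{\left(u{\left(-6,10 \right)},E{\left(13 \right)} \right)} + J{\left(-190 \right)} = \left(7296 + 64 \cdot 10 \left(5 - 6\right) + 114 \cdot 2 \cdot 13 \left(-6 + 13\right) + 2 \cdot 13 \left(-6 + 13\right) 10 \left(5 - 6\right)\right) + 88 = \left(7296 + 64 \cdot 10 \left(-1\right) + 114 \cdot 2 \cdot 13 \cdot 7 + 2 \cdot 13 \cdot 7 \cdot 10 \left(-1\right)\right) + 88 = \left(7296 + 64 \left(-10\right) + 114 \cdot 182 + 182 \left(-10\right)\right) + 88 = \left(7296 - 640 + 20748 - 1820\right) + 88 = 25584 + 88 = 25672$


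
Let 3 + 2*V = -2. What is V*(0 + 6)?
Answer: -15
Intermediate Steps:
V = -5/2 (V = -3/2 + (½)*(-2) = -3/2 - 1 = -5/2 ≈ -2.5000)
V*(0 + 6) = -5*(0 + 6)/2 = -5/2*6 = -15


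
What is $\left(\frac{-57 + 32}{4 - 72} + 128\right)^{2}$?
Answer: $\frac{76195441}{4624} \approx 16478.0$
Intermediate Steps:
$\left(\frac{-57 + 32}{4 - 72} + 128\right)^{2} = \left(- \frac{25}{-68} + 128\right)^{2} = \left(\left(-25\right) \left(- \frac{1}{68}\right) + 128\right)^{2} = \left(\frac{25}{68} + 128\right)^{2} = \left(\frac{8729}{68}\right)^{2} = \frac{76195441}{4624}$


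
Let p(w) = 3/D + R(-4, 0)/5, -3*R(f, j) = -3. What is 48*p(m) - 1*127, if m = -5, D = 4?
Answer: -407/5 ≈ -81.400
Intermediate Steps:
R(f, j) = 1 (R(f, j) = -⅓*(-3) = 1)
p(w) = 19/20 (p(w) = 3/4 + 1/5 = 3*(¼) + 1*(⅕) = ¾ + ⅕ = 19/20)
48*p(m) - 1*127 = 48*(19/20) - 1*127 = 228/5 - 127 = -407/5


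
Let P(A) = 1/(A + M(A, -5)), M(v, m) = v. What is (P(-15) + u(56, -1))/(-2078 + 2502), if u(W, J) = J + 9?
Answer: 239/12720 ≈ 0.018789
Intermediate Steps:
u(W, J) = 9 + J
P(A) = 1/(2*A) (P(A) = 1/(A + A) = 1/(2*A))
(P(-15) + u(56, -1))/(-2078 + 2502) = ((½)/(-15) + (9 - 1))/(-2078 + 2502) = ((½)*(-1/15) + 8)/424 = (-1/30 + 8)*(1/424) = (239/30)*(1/424) = 239/12720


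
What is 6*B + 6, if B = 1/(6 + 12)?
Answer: 19/3 ≈ 6.3333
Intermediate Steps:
B = 1/18 ≈ 0.055556
6*B + 6 = 6*(1/18) + 6 = ⅓ + 6 = 19/3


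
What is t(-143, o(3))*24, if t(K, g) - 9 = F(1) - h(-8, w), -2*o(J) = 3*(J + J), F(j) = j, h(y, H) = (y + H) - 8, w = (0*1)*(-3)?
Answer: 624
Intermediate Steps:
w = 0 (w = 0*(-3) = 0)
h(y, H) = -8 + H + y (h(y, H) = (H + y) - 8 = -8 + H + y)
o(J) = -3*J (o(J) = -3*(J + J)/2 = -3*2*J/2 = -3*J)
t(K, g) = 26 (t(K, g) = 9 + (1 - (-8 + 0 - 8)) = 9 + (1 - 1*(-16)) = 9 + (1 + 16) = 9 + 17 = 26)
t(-143, o(3))*24 = 26*24 = 624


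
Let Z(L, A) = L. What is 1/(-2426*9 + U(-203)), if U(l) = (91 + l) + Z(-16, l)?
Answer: -1/21962 ≈ -4.5533e-5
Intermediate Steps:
U(l) = 75 + l (U(l) = (91 + l) - 16 = 75 + l)
1/(-2426*9 + U(-203)) = 1/(-2426*9 + (75 - 203)) = 1/(-21834 - 128) = 1/(-21962) = -1/21962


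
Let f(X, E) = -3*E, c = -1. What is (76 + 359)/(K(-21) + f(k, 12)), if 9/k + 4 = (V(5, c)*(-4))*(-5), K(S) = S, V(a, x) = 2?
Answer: -145/19 ≈ -7.6316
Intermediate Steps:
k = ¼ (k = 9/(-4 + (2*(-4))*(-5)) = 9/(-4 - 8*(-5)) = 9/(-4 + 40) = 9/36 = 9*(1/36) = ¼ ≈ 0.25000)
(76 + 359)/(K(-21) + f(k, 12)) = (76 + 359)/(-21 - 3*12) = 435/(-21 - 36) = 435/(-57) = 435*(-1/57) = -145/19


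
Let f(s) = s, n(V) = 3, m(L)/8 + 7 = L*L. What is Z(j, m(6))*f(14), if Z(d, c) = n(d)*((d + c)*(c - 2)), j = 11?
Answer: 2347380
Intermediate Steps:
m(L) = -56 + 8*L**2 (m(L) = -56 + 8*(L*L) = -56 + 8*L**2)
Z(d, c) = 3*(-2 + c)*(c + d) (Z(d, c) = 3*((d + c)*(c - 2)) = 3*((c + d)*(-2 + c)) = 3*((-2 + c)*(c + d)) = 3*(-2 + c)*(c + d))
Z(j, m(6))*f(14) = (-6*(-56 + 8*6**2) - 6*11 + 3*(-56 + 8*6**2)**2 + 3*(-56 + 8*6**2)*11)*14 = (-6*(-56 + 8*36) - 66 + 3*(-56 + 8*36)**2 + 3*(-56 + 8*36)*11)*14 = (-6*(-56 + 288) - 66 + 3*(-56 + 288)**2 + 3*(-56 + 288)*11)*14 = (-6*232 - 66 + 3*232**2 + 3*232*11)*14 = (-1392 - 66 + 3*53824 + 7656)*14 = (-1392 - 66 + 161472 + 7656)*14 = 167670*14 = 2347380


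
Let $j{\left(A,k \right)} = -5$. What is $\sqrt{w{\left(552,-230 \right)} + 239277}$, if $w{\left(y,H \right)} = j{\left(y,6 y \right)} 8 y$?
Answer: $3 \sqrt{24133} \approx 466.04$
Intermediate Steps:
$w{\left(y,H \right)} = - 40 y$ ($w{\left(y,H \right)} = \left(-5\right) 8 y = - 40 y$)
$\sqrt{w{\left(552,-230 \right)} + 239277} = \sqrt{\left(-40\right) 552 + 239277} = \sqrt{-22080 + 239277} = \sqrt{217197} = 3 \sqrt{24133}$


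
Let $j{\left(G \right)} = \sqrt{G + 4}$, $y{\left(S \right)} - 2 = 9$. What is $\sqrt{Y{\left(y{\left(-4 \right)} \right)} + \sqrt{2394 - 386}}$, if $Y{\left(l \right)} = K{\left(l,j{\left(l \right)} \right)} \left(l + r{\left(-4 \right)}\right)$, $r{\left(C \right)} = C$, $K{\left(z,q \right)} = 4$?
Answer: $\sqrt{28 + 2 \sqrt{502}} \approx 8.5329$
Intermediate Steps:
$y{\left(S \right)} = 11$ ($y{\left(S \right)} = 2 + 9 = 11$)
$j{\left(G \right)} = \sqrt{4 + G}$
$Y{\left(l \right)} = -16 + 4 l$ ($Y{\left(l \right)} = 4 \left(l - 4\right) = 4 \left(-4 + l\right) = -16 + 4 l$)
$\sqrt{Y{\left(y{\left(-4 \right)} \right)} + \sqrt{2394 - 386}} = \sqrt{\left(-16 + 4 \cdot 11\right) + \sqrt{2394 - 386}} = \sqrt{\left(-16 + 44\right) + \sqrt{2008}} = \sqrt{28 + 2 \sqrt{502}}$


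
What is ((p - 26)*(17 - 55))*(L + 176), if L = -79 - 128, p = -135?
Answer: -189658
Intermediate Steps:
L = -207
((p - 26)*(17 - 55))*(L + 176) = ((-135 - 26)*(17 - 55))*(-207 + 176) = -161*(-38)*(-31) = 6118*(-31) = -189658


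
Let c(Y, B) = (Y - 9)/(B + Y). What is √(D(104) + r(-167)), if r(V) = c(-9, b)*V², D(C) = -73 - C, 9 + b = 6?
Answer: 3*√18514/2 ≈ 204.10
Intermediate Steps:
b = -3 (b = -9 + 6 = -3)
c(Y, B) = (-9 + Y)/(B + Y)
r(V) = 3*V²/2 (r(V) = ((-9 - 9)/(-3 - 9))*V² = (-18/(-12))*V² = (-1/12*(-18))*V² = 3*V²/2)
√(D(104) + r(-167)) = √((-73 - 1*104) + (3/2)*(-167)²) = √((-73 - 104) + (3/2)*27889) = √(-177 + 83667/2) = √(83313/2) = 3*√18514/2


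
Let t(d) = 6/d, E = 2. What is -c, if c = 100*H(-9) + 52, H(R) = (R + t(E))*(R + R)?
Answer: -10852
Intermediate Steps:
H(R) = 2*R*(3 + R) (H(R) = (R + 6/2)*(R + R) = (R + 6*(½))*(2*R) = (R + 3)*(2*R) = (3 + R)*(2*R) = 2*R*(3 + R))
c = 10852 (c = 100*(2*(-9)*(3 - 9)) + 52 = 100*(2*(-9)*(-6)) + 52 = 100*108 + 52 = 10800 + 52 = 10852)
-c = -1*10852 = -10852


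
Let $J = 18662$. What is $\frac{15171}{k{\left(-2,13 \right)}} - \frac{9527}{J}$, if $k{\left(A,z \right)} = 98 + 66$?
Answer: $\frac{20111341}{218612} \approx 91.996$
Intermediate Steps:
$k{\left(A,z \right)} = 164$
$\frac{15171}{k{\left(-2,13 \right)}} - \frac{9527}{J} = \frac{15171}{164} - \frac{9527}{18662} = 15171 \cdot \frac{1}{164} - \frac{1361}{2666} = \frac{15171}{164} - \frac{1361}{2666} = \frac{20111341}{218612}$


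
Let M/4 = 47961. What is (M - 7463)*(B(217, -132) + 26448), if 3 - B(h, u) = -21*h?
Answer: 5717286048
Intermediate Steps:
B(h, u) = 3 + 21*h (B(h, u) = 3 - (-21)*h = 3 + 21*h)
M = 191844 (M = 4*47961 = 191844)
(M - 7463)*(B(217, -132) + 26448) = (191844 - 7463)*((3 + 21*217) + 26448) = 184381*((3 + 4557) + 26448) = 184381*(4560 + 26448) = 184381*31008 = 5717286048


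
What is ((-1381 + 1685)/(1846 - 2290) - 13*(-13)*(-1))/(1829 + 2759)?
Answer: -18835/509268 ≈ -0.036984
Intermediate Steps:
((-1381 + 1685)/(1846 - 2290) - 13*(-13)*(-1))/(1829 + 2759) = (304/(-444) + 169*(-1))/4588 = (304*(-1/444) - 169)*(1/4588) = (-76/111 - 169)*(1/4588) = -18835/111*1/4588 = -18835/509268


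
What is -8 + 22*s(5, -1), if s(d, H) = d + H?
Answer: 80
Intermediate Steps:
s(d, H) = H + d
-8 + 22*s(5, -1) = -8 + 22*(-1 + 5) = -8 + 22*4 = -8 + 88 = 80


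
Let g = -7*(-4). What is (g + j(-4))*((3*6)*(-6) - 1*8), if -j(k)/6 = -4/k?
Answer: -2552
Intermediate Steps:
j(k) = 24/k (j(k) = -(-24)/k = 24/k)
g = 28
(g + j(-4))*((3*6)*(-6) - 1*8) = (28 + 24/(-4))*((3*6)*(-6) - 1*8) = (28 + 24*(-¼))*(18*(-6) - 8) = (28 - 6)*(-108 - 8) = 22*(-116) = -2552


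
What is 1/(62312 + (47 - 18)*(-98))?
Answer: 1/59470 ≈ 1.6815e-5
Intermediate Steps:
1/(62312 + (47 - 18)*(-98)) = 1/(62312 + 29*(-98)) = 1/(62312 - 2842) = 1/59470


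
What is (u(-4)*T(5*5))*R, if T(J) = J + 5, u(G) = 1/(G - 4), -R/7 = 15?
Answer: 1575/4 ≈ 393.75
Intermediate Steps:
R = -105 (R = -7*15 = -105)
u(G) = 1/(-4 + G)
T(J) = 5 + J
(u(-4)*T(5*5))*R = ((5 + 5*5)/(-4 - 4))*(-105) = ((5 + 25)/(-8))*(-105) = -⅛*30*(-105) = -15/4*(-105) = 1575/4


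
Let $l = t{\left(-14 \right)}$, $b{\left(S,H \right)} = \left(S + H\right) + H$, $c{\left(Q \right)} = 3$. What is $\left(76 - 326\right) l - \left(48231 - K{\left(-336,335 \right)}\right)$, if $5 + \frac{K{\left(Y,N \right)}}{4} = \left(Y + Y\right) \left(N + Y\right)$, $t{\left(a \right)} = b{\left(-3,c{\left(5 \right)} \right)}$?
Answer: $-46313$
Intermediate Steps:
$b{\left(S,H \right)} = S + 2 H$ ($b{\left(S,H \right)} = \left(H + S\right) + H = S + 2 H$)
$t{\left(a \right)} = 3$ ($t{\left(a \right)} = -3 + 2 \cdot 3 = -3 + 6 = 3$)
$l = 3$
$K{\left(Y,N \right)} = -20 + 8 Y \left(N + Y\right)$ ($K{\left(Y,N \right)} = -20 + 4 \left(Y + Y\right) \left(N + Y\right) = -20 + 4 \cdot 2 Y \left(N + Y\right) = -20 + 8 Y \left(N + Y\right)$)
$\left(76 - 326\right) l - \left(48231 - K{\left(-336,335 \right)}\right) = \left(76 - 326\right) 3 - \left(48231 - \left(-20 + 8 \left(-336\right)^{2} + 8 \cdot 335 \left(-336\right)\right)\right) = \left(-250\right) 3 - \left(48231 - \left(-20 + 8 \cdot 112896 - 900480\right)\right) = -750 - \left(48231 - \left(-20 + 903168 - 900480\right)\right) = -750 - \left(48231 - 2668\right) = -750 - 45563 = -46313$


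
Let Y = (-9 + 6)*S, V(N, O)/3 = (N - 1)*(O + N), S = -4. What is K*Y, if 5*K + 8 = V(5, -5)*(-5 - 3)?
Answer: -96/5 ≈ -19.200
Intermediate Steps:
V(N, O) = 3*(-1 + N)*(N + O) (V(N, O) = 3*((N - 1)*(O + N)) = 3*((-1 + N)*(N + O)) = 3*(-1 + N)*(N + O))
K = -8/5 (K = -8/5 + ((-3*5 - 3*(-5) + 3*5**2 + 3*5*(-5))*(-5 - 3))/5 = -8/5 + ((-15 + 15 + 3*25 - 75)*(-8))/5 = -8/5 + ((-15 + 15 + 75 - 75)*(-8))/5 = -8/5 + (0*(-8))/5 = -8/5 + (1/5)*0 = -8/5 + 0 = -8/5 ≈ -1.6000)
Y = 12 (Y = (-9 + 6)*(-4) = -3*(-4) = 12)
K*Y = -8/5*12 = -96/5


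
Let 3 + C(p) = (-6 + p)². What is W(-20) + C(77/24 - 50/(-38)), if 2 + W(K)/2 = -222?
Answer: -93326207/207936 ≈ -448.82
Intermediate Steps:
C(p) = -3 + (-6 + p)²
W(K) = -448 (W(K) = -4 + 2*(-222) = -4 - 444 = -448)
W(-20) + C(77/24 - 50/(-38)) = -448 + (-3 + (-6 + (77/24 - 50/(-38)))²) = -448 + (-3 + (-6 + (77*(1/24) - 50*(-1/38)))²) = -448 + (-3 + (-6 + (77/24 + 25/19))²) = -448 + (-3 + (-6 + 2063/456)²) = -448 + (-3 + (-673/456)²) = -448 + (-3 + 452929/207936) = -448 - 170879/207936 = -93326207/207936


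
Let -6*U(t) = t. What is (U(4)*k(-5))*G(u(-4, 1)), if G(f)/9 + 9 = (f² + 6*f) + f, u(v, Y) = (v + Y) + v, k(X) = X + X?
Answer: -540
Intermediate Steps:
k(X) = 2*X
u(v, Y) = Y + 2*v (u(v, Y) = (Y + v) + v = Y + 2*v)
U(t) = -t/6
G(f) = -81 + 9*f² + 63*f (G(f) = -81 + 9*((f² + 6*f) + f) = -81 + 9*(f² + 7*f) = -81 + (9*f² + 63*f) = -81 + 9*f² + 63*f)
(U(4)*k(-5))*G(u(-4, 1)) = ((-⅙*4)*(2*(-5)))*(-81 + 9*(1 + 2*(-4))² + 63*(1 + 2*(-4))) = (-⅔*(-10))*(-81 + 9*(1 - 8)² + 63*(1 - 8)) = 20*(-81 + 9*(-7)² + 63*(-7))/3 = 20*(-81 + 9*49 - 441)/3 = 20*(-81 + 441 - 441)/3 = (20/3)*(-81) = -540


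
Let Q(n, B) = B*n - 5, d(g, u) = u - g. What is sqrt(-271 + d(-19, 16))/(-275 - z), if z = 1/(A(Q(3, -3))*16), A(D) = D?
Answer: -448*I*sqrt(59)/61599 ≈ -0.055864*I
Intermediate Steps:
Q(n, B) = -5 + B*n
z = -1/224 (z = 1/((-5 - 3*3)*16) = 1/((-5 - 9)*16) = 1/(-14*16) = 1/(-224) = -1/224 ≈ -0.0044643)
sqrt(-271 + d(-19, 16))/(-275 - z) = sqrt(-271 + (16 - 1*(-19)))/(-275 - 1*(-1/224)) = sqrt(-271 + (16 + 19))/(-275 + 1/224) = sqrt(-271 + 35)/(-61599/224) = sqrt(-236)*(-224/61599) = (2*I*sqrt(59))*(-224/61599) = -448*I*sqrt(59)/61599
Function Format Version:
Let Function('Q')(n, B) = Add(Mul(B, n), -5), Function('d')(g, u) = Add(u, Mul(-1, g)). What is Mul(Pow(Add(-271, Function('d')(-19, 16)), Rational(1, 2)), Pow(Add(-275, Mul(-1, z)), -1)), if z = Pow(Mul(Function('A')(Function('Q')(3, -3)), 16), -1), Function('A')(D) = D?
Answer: Mul(Rational(-448, 61599), I, Pow(59, Rational(1, 2))) ≈ Mul(-0.055864, I)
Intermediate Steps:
Function('Q')(n, B) = Add(-5, Mul(B, n))
z = Rational(-1, 224) (z = Pow(Mul(Add(-5, Mul(-3, 3)), 16), -1) = Pow(Mul(Add(-5, -9), 16), -1) = Pow(Mul(-14, 16), -1) = Pow(-224, -1) = Rational(-1, 224) ≈ -0.0044643)
Mul(Pow(Add(-271, Function('d')(-19, 16)), Rational(1, 2)), Pow(Add(-275, Mul(-1, z)), -1)) = Mul(Pow(Add(-271, Add(16, Mul(-1, -19))), Rational(1, 2)), Pow(Add(-275, Mul(-1, Rational(-1, 224))), -1)) = Mul(Pow(Add(-271, Add(16, 19)), Rational(1, 2)), Pow(Add(-275, Rational(1, 224)), -1)) = Mul(Pow(Add(-271, 35), Rational(1, 2)), Pow(Rational(-61599, 224), -1)) = Mul(Pow(-236, Rational(1, 2)), Rational(-224, 61599)) = Mul(Mul(2, I, Pow(59, Rational(1, 2))), Rational(-224, 61599)) = Mul(Rational(-448, 61599), I, Pow(59, Rational(1, 2)))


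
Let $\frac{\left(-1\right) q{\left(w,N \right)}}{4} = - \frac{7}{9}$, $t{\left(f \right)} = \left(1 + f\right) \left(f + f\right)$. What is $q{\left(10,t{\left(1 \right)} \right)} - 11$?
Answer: $- \frac{71}{9} \approx -7.8889$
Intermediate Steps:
$t{\left(f \right)} = 2 f \left(1 + f\right)$ ($t{\left(f \right)} = \left(1 + f\right) 2 f = 2 f \left(1 + f\right)$)
$q{\left(w,N \right)} = \frac{28}{9}$ ($q{\left(w,N \right)} = - 4 \left(- \frac{7}{9}\right) = - 4 \left(\left(-7\right) \frac{1}{9}\right) = \left(-4\right) \left(- \frac{7}{9}\right) = \frac{28}{9}$)
$q{\left(10,t{\left(1 \right)} \right)} - 11 = \frac{28}{9} - 11 = - \frac{71}{9}$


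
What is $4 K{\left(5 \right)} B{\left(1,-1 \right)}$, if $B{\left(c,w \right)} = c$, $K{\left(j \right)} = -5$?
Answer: $-20$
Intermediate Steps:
$4 K{\left(5 \right)} B{\left(1,-1 \right)} = 4 \left(-5\right) 1 = \left(-20\right) 1 = -20$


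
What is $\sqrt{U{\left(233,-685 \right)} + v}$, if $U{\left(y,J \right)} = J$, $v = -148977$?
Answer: $i \sqrt{149662} \approx 386.86 i$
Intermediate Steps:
$\sqrt{U{\left(233,-685 \right)} + v} = \sqrt{-685 - 148977} = \sqrt{-149662} = i \sqrt{149662}$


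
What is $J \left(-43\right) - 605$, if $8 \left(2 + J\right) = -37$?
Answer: $- \frac{2561}{8} \approx -320.13$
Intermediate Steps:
$J = - \frac{53}{8}$ ($J = -2 + \frac{1}{8} \left(-37\right) = -2 - \frac{37}{8} = - \frac{53}{8} \approx -6.625$)
$J \left(-43\right) - 605 = \left(- \frac{53}{8}\right) \left(-43\right) - 605 = \frac{2279}{8} - 605 = - \frac{2561}{8}$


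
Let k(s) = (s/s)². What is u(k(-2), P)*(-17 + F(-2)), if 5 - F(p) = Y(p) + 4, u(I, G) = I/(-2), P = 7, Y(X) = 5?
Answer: 21/2 ≈ 10.500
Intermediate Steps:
k(s) = 1 (k(s) = 1² = 1)
u(I, G) = -I/2 (u(I, G) = I*(-½) = -I/2)
F(p) = -4 (F(p) = 5 - (5 + 4) = 5 - 1*9 = 5 - 9 = -4)
u(k(-2), P)*(-17 + F(-2)) = (-½*1)*(-17 - 4) = -½*(-21) = 21/2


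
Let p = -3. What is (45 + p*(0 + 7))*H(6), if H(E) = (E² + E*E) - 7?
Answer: 1560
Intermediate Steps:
H(E) = -7 + 2*E² (H(E) = (E² + E²) - 7 = 2*E² - 7 = -7 + 2*E²)
(45 + p*(0 + 7))*H(6) = (45 - 3*(0 + 7))*(-7 + 2*6²) = (45 - 3*7)*(-7 + 2*36) = (45 - 21)*(-7 + 72) = 24*65 = 1560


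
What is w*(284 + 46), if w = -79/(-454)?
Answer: 13035/227 ≈ 57.423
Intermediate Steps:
w = 79/454 (w = -79*(-1/454) = 79/454 ≈ 0.17401)
w*(284 + 46) = 79*(284 + 46)/454 = (79/454)*330 = 13035/227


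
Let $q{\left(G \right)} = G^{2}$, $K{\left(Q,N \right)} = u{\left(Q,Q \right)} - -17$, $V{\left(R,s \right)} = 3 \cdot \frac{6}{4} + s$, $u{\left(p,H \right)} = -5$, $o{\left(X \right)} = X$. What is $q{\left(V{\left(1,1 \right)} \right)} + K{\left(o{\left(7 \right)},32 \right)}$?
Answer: $\frac{169}{4} \approx 42.25$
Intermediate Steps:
$V{\left(R,s \right)} = \frac{9}{2} + s$ ($V{\left(R,s \right)} = 3 \cdot 6 \cdot \frac{1}{4} + s = 3 \cdot \frac{3}{2} + s = \frac{9}{2} + s$)
$K{\left(Q,N \right)} = 12$ ($K{\left(Q,N \right)} = -5 - -17 = -5 + 17 = 12$)
$q{\left(V{\left(1,1 \right)} \right)} + K{\left(o{\left(7 \right)},32 \right)} = \left(\frac{9}{2} + 1\right)^{2} + 12 = \left(\frac{11}{2}\right)^{2} + 12 = \frac{121}{4} + 12 = \frac{169}{4}$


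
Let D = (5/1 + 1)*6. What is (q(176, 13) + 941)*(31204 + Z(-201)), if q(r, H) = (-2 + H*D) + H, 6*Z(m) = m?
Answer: 44262110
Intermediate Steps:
D = 36 (D = (5*1 + 1)*6 = (5 + 1)*6 = 6*6 = 36)
Z(m) = m/6
q(r, H) = -2 + 37*H (q(r, H) = (-2 + H*36) + H = (-2 + 36*H) + H = -2 + 37*H)
(q(176, 13) + 941)*(31204 + Z(-201)) = ((-2 + 37*13) + 941)*(31204 + (⅙)*(-201)) = ((-2 + 481) + 941)*(31204 - 67/2) = (479 + 941)*(62341/2) = 1420*(62341/2) = 44262110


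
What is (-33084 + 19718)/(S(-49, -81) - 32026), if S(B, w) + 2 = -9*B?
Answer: 13366/31587 ≈ 0.42315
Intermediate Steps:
S(B, w) = -2 - 9*B
(-33084 + 19718)/(S(-49, -81) - 32026) = (-33084 + 19718)/((-2 - 9*(-49)) - 32026) = -13366/((-2 + 441) - 32026) = -13366/(439 - 32026) = -13366/(-31587) = -13366*(-1/31587) = 13366/31587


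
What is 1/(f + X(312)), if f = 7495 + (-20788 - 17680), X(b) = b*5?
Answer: -1/29413 ≈ -3.3999e-5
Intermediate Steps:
X(b) = 5*b
f = -30973 (f = 7495 - 38468 = -30973)
1/(f + X(312)) = 1/(-30973 + 5*312) = 1/(-30973 + 1560) = 1/(-29413) = -1/29413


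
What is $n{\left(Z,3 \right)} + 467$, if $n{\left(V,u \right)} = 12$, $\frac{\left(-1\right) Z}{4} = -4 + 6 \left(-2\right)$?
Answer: $479$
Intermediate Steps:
$Z = 64$ ($Z = - 4 \left(-4 + 6 \left(-2\right)\right) = - 4 \left(-4 - 12\right) = \left(-4\right) \left(-16\right) = 64$)
$n{\left(Z,3 \right)} + 467 = 12 + 467 = 479$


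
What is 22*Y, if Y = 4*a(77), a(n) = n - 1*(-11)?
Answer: 7744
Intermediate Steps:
a(n) = 11 + n (a(n) = n + 11 = 11 + n)
Y = 352 (Y = 4*(11 + 77) = 4*88 = 352)
22*Y = 22*352 = 7744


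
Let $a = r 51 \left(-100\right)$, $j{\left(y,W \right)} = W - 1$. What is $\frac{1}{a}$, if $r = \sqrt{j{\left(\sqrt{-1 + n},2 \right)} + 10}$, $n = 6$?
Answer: $- \frac{\sqrt{11}}{56100} \approx -5.912 \cdot 10^{-5}$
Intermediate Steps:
$j{\left(y,W \right)} = -1 + W$
$r = \sqrt{11}$ ($r = \sqrt{\left(-1 + 2\right) + 10} = \sqrt{1 + 10} = \sqrt{11} \approx 3.3166$)
$a = - 5100 \sqrt{11}$ ($a = \sqrt{11} \cdot 51 \left(-100\right) = 51 \sqrt{11} \left(-100\right) = - 5100 \sqrt{11} \approx -16915.0$)
$\frac{1}{a} = \frac{1}{\left(-5100\right) \sqrt{11}} = - \frac{\sqrt{11}}{56100}$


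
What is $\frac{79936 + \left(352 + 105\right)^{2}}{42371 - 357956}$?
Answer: $- \frac{57757}{63117} \approx -0.91508$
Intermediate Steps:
$\frac{79936 + \left(352 + 105\right)^{2}}{42371 - 357956} = \frac{79936 + 457^{2}}{-315585} = \left(79936 + 208849\right) \left(- \frac{1}{315585}\right) = 288785 \left(- \frac{1}{315585}\right) = - \frac{57757}{63117}$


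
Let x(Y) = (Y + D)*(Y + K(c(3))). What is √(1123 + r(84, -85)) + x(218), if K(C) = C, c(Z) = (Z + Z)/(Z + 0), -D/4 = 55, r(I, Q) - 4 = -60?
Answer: -440 + √1067 ≈ -407.33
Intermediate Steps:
r(I, Q) = -56 (r(I, Q) = 4 - 60 = -56)
D = -220 (D = -4*55 = -220)
c(Z) = 2 (c(Z) = (2*Z)/Z = 2)
x(Y) = (-220 + Y)*(2 + Y) (x(Y) = (Y - 220)*(Y + 2) = (-220 + Y)*(2 + Y))
√(1123 + r(84, -85)) + x(218) = √(1123 - 56) + (-440 + 218² - 218*218) = √1067 + (-440 + 47524 - 47524) = √1067 - 440 = -440 + √1067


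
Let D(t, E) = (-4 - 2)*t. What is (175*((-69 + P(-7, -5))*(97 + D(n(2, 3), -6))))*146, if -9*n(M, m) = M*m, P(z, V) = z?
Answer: -196121800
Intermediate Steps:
n(M, m) = -M*m/9
D(t, E) = -6*t
(175*((-69 + P(-7, -5))*(97 + D(n(2, 3), -6))))*146 = (175*((-69 - 7)*(97 - (-2)*2*3/3)))*146 = (175*(-76*(97 - 6*(-⅔))))*146 = (175*(-76*(97 + 4)))*146 = (175*(-76*101))*146 = (175*(-7676))*146 = -1343300*146 = -196121800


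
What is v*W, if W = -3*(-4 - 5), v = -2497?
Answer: -67419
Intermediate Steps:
W = 27 (W = -3*(-9) = 27)
v*W = -2497*27 = -67419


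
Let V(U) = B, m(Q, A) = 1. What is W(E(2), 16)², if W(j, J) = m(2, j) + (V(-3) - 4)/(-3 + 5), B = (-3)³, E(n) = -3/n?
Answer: 841/4 ≈ 210.25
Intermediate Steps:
B = -27
V(U) = -27
W(j, J) = -29/2 (W(j, J) = 1 + (-27 - 4)/(-3 + 5) = 1 - 31/2 = -29/2)
W(E(2), 16)² = (-29/2)² = 841/4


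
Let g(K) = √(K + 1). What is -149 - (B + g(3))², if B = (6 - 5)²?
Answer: -158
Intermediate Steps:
g(K) = √(1 + K)
B = 1 (B = 1² = 1)
-149 - (B + g(3))² = -149 - (1 + √(1 + 3))² = -149 - (1 + √4)² = -149 - (1 + 2)² = -149 - 1*3² = -149 - 1*9 = -149 - 9 = -158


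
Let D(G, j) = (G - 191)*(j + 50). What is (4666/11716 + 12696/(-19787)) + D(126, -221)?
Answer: 1288336404193/115912246 ≈ 11115.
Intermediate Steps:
D(G, j) = (-191 + G)*(50 + j)
(4666/11716 + 12696/(-19787)) + D(126, -221) = (4666/11716 + 12696/(-19787)) + (-9550 - 191*(-221) + 50*126 + 126*(-221)) = (4666*(1/11716) + 12696*(-1/19787)) + (-9550 + 42211 + 6300 - 27846) = (2333/5858 - 12696/19787) + 11115 = -28210097/115912246 + 11115 = 1288336404193/115912246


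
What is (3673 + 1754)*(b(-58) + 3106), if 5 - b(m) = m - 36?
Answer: 17393535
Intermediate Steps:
b(m) = 41 - m (b(m) = 5 - (m - 36) = 5 - (-36 + m) = 5 + (36 - m) = 41 - m)
(3673 + 1754)*(b(-58) + 3106) = (3673 + 1754)*((41 - 1*(-58)) + 3106) = 5427*((41 + 58) + 3106) = 5427*(99 + 3106) = 5427*3205 = 17393535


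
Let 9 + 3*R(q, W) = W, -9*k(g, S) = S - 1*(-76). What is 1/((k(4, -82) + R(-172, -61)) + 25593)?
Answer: 3/76711 ≈ 3.9108e-5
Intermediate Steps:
k(g, S) = -76/9 - S/9 (k(g, S) = -(S - 1*(-76))/9 = -(S + 76)/9 = -(76 + S)/9 = -76/9 - S/9)
R(q, W) = -3 + W/3
1/((k(4, -82) + R(-172, -61)) + 25593) = 1/(((-76/9 - ⅑*(-82)) + (-3 + (⅓)*(-61))) + 25593) = 1/(((-76/9 + 82/9) + (-3 - 61/3)) + 25593) = 1/((⅔ - 70/3) + 25593) = 1/(-68/3 + 25593) = 1/(76711/3) = 3/76711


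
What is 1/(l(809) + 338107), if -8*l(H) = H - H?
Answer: 1/338107 ≈ 2.9576e-6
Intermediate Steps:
l(H) = 0 (l(H) = -(H - H)/8 = -⅛*0 = 0)
1/(l(809) + 338107) = 1/(0 + 338107) = 1/338107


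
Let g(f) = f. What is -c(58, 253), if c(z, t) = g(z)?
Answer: -58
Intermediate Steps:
c(z, t) = z
-c(58, 253) = -1*58 = -58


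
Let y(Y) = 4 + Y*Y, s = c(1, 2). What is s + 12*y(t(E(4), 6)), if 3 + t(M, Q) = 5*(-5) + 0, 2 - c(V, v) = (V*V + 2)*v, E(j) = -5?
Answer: 9452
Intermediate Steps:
c(V, v) = 2 - v*(2 + V**2) (c(V, v) = 2 - (V*V + 2)*v = 2 - (V**2 + 2)*v = 2 - (2 + V**2)*v = 2 - v*(2 + V**2))
t(M, Q) = -28 (t(M, Q) = -3 + (5*(-5) + 0) = -3 + (-25 + 0) = -3 - 25 = -28)
s = -4 (s = 2 - 2*2 - 1*2*1**2 = 2 - 4 - 1*2*1 = 2 - 4 - 2 = -4)
y(Y) = 4 + Y**2
s + 12*y(t(E(4), 6)) = -4 + 12*(4 + (-28)**2) = -4 + 12*(4 + 784) = -4 + 12*788 = -4 + 9456 = 9452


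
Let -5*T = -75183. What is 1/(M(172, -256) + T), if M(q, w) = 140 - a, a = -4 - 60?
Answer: 5/76203 ≈ 6.5614e-5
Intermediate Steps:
T = 75183/5 (T = -⅕*(-75183) = 75183/5 ≈ 15037.)
a = -64
M(q, w) = 204 (M(q, w) = 140 - 1*(-64) = 140 + 64 = 204)
1/(M(172, -256) + T) = 1/(204 + 75183/5) = 1/(76203/5) = 5/76203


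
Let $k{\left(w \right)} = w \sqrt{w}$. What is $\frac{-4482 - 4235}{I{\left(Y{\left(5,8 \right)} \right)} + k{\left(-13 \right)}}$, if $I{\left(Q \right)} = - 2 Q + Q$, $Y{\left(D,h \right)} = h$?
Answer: $\frac{69736}{2261} - \frac{113321 i \sqrt{13}}{2261} \approx 30.843 - 180.71 i$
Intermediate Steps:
$I{\left(Q \right)} = - Q$
$k{\left(w \right)} = w^{\frac{3}{2}}$
$\frac{-4482 - 4235}{I{\left(Y{\left(5,8 \right)} \right)} + k{\left(-13 \right)}} = \frac{-4482 - 4235}{\left(-1\right) 8 + \left(-13\right)^{\frac{3}{2}}} = - \frac{8717}{-8 - 13 i \sqrt{13}}$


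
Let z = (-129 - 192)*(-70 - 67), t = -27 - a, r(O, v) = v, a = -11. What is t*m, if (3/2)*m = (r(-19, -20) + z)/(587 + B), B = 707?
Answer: -703312/1941 ≈ -362.35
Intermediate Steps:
t = -16 (t = -27 - 1*(-11) = -27 + 11 = -16)
z = 43977 (z = -321*(-137) = 43977)
m = 43957/1941 (m = 2*((-20 + 43977)/(587 + 707))/3 = 2*(43957/1294)/3 = 2*(43957*(1/1294))/3 = (⅔)*(43957/1294) = 43957/1941 ≈ 22.647)
t*m = -16*43957/1941 = -703312/1941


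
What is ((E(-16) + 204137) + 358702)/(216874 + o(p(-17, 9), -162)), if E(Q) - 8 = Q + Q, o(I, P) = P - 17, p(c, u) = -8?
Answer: 112563/43339 ≈ 2.5973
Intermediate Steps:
o(I, P) = -17 + P
E(Q) = 8 + 2*Q (E(Q) = 8 + (Q + Q) = 8 + 2*Q)
((E(-16) + 204137) + 358702)/(216874 + o(p(-17, 9), -162)) = (((8 + 2*(-16)) + 204137) + 358702)/(216874 + (-17 - 162)) = (((8 - 32) + 204137) + 358702)/(216874 - 179) = ((-24 + 204137) + 358702)/216695 = (204113 + 358702)*(1/216695) = 562815*(1/216695) = 112563/43339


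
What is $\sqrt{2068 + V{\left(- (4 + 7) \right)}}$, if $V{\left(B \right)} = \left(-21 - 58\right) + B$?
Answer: $\sqrt{1978} \approx 44.475$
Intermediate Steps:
$V{\left(B \right)} = -79 + B$
$\sqrt{2068 + V{\left(- (4 + 7) \right)}} = \sqrt{2068 - 90} = \sqrt{1978}$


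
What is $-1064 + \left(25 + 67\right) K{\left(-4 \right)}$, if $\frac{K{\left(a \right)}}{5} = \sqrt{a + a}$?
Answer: $-1064 + 920 i \sqrt{2} \approx -1064.0 + 1301.1 i$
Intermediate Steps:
$K{\left(a \right)} = 5 \sqrt{2} \sqrt{a}$ ($K{\left(a \right)} = 5 \sqrt{a + a} = 5 \sqrt{2 a} = 5 \sqrt{2} \sqrt{a}$)
$-1064 + \left(25 + 67\right) K{\left(-4 \right)} = -1064 + \left(25 + 67\right) 5 \sqrt{2} \sqrt{-4} = -1064 + 92 \cdot 5 \sqrt{2} \cdot 2 i = -1064 + 92 \cdot 10 i \sqrt{2} = -1064 + 920 i \sqrt{2}$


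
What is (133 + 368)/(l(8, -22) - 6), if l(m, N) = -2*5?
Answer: -501/16 ≈ -31.313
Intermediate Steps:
l(m, N) = -10
(133 + 368)/(l(8, -22) - 6) = (133 + 368)/(-10 - 6) = 501/(-16) = 501*(-1/16) = -501/16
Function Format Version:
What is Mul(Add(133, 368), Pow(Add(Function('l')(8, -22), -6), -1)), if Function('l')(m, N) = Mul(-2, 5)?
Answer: Rational(-501, 16) ≈ -31.313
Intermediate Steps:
Function('l')(m, N) = -10
Mul(Add(133, 368), Pow(Add(Function('l')(8, -22), -6), -1)) = Mul(Add(133, 368), Pow(Add(-10, -6), -1)) = Mul(501, Pow(-16, -1)) = Mul(501, Rational(-1, 16)) = Rational(-501, 16)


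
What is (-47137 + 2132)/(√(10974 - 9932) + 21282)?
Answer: -478898205/226461241 + 45005*√1042/452922482 ≈ -2.1115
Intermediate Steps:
(-47137 + 2132)/(√(10974 - 9932) + 21282) = -45005/(√1042 + 21282) = -45005/(21282 + √1042)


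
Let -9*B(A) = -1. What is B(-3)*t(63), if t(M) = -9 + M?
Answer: 6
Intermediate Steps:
B(A) = 1/9 (B(A) = -1/9*(-1) = 1/9)
B(-3)*t(63) = (-9 + 63)/9 = (1/9)*54 = 6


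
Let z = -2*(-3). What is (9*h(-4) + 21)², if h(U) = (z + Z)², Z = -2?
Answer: 27225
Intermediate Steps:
z = 6
h(U) = 16 (h(U) = (6 - 2)² = 4² = 16)
(9*h(-4) + 21)² = (9*16 + 21)² = (144 + 21)² = 165² = 27225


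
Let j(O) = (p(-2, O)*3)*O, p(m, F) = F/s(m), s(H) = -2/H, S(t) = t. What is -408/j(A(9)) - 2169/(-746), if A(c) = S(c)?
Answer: 74233/60426 ≈ 1.2285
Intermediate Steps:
A(c) = c
p(m, F) = -F*m/2 (p(m, F) = F/((-2/m)) = F*(-m/2) = -F*m/2)
j(O) = 3*O**2 (j(O) = (-1/2*O*(-2)*3)*O = (O*3)*O = (3*O)*O = 3*O**2)
-408/j(A(9)) - 2169/(-746) = -408/(3*9**2) - 2169/(-746) = -408/(3*81) - 2169*(-1/746) = -408/243 + 2169/746 = -408*1/243 + 2169/746 = -136/81 + 2169/746 = 74233/60426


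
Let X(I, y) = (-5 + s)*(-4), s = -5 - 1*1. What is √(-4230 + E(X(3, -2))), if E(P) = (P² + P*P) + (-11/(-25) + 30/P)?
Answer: I*√4318226/110 ≈ 18.891*I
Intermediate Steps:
s = -6 (s = -5 - 1 = -6)
X(I, y) = 44 (X(I, y) = (-5 - 6)*(-4) = -11*(-4) = 44)
E(P) = 11/25 + 2*P² + 30/P (E(P) = (P² + P²) + (-11*(-1/25) + 30/P) = 2*P² + (11/25 + 30/P) = 11/25 + 2*P² + 30/P)
√(-4230 + E(X(3, -2))) = √(-4230 + (11/25 + 2*44² + 30/44)) = √(-4230 + (11/25 + 2*1936 + 30*(1/44))) = √(-4230 + (11/25 + 3872 + 15/22)) = √(-4230 + 2130217/550) = √(-196283/550) = I*√4318226/110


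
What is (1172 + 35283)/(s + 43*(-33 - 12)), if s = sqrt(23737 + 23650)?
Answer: -70540425/3696838 - 36455*sqrt(47387)/3696838 ≈ -21.228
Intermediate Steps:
s = sqrt(47387) ≈ 217.69
(1172 + 35283)/(s + 43*(-33 - 12)) = (1172 + 35283)/(sqrt(47387) + 43*(-33 - 12)) = 36455/(sqrt(47387) + 43*(-45)) = 36455/(sqrt(47387) - 1935) = 36455/(-1935 + sqrt(47387))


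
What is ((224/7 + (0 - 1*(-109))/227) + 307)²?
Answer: 5938551844/51529 ≈ 1.1525e+5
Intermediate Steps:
((224/7 + (0 - 1*(-109))/227) + 307)² = ((224*(⅐) + (0 + 109)*(1/227)) + 307)² = ((32 + 109*(1/227)) + 307)² = ((32 + 109/227) + 307)² = (7373/227 + 307)² = (77062/227)² = 5938551844/51529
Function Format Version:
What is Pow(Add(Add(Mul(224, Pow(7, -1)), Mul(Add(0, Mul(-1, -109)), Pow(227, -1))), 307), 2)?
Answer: Rational(5938551844, 51529) ≈ 1.1525e+5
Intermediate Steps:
Pow(Add(Add(Mul(224, Pow(7, -1)), Mul(Add(0, Mul(-1, -109)), Pow(227, -1))), 307), 2) = Pow(Add(Add(Mul(224, Rational(1, 7)), Mul(Add(0, 109), Rational(1, 227))), 307), 2) = Pow(Add(Add(32, Mul(109, Rational(1, 227))), 307), 2) = Pow(Add(Add(32, Rational(109, 227)), 307), 2) = Pow(Add(Rational(7373, 227), 307), 2) = Pow(Rational(77062, 227), 2) = Rational(5938551844, 51529)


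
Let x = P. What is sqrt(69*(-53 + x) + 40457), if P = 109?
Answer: sqrt(44321) ≈ 210.53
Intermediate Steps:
x = 109
sqrt(69*(-53 + x) + 40457) = sqrt(69*(-53 + 109) + 40457) = sqrt(69*56 + 40457) = sqrt(3864 + 40457) = sqrt(44321)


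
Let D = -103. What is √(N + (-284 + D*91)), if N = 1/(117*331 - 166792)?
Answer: I*√158381021408890/128065 ≈ 98.27*I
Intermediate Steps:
N = -1/128065 (N = 1/(38727 - 166792) = 1/(-128065) = -1/128065 ≈ -7.8085e-6)
√(N + (-284 + D*91)) = √(-1/128065 + (-284 - 103*91)) = √(-1/128065 + (-284 - 9373)) = √(-1/128065 - 9657) = √(-1236723706/128065) = I*√158381021408890/128065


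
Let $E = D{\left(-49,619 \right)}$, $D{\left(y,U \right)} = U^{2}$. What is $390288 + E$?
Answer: $773449$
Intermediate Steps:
$E = 383161$ ($E = 619^{2} = 383161$)
$390288 + E = 390288 + 383161 = 773449$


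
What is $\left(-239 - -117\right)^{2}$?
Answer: $14884$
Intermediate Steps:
$\left(-239 - -117\right)^{2} = \left(-239 + 117\right)^{2} = \left(-122\right)^{2} = 14884$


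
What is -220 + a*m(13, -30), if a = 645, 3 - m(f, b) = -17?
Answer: 12680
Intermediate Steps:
m(f, b) = 20 (m(f, b) = 3 - 1*(-17) = 3 + 17 = 20)
-220 + a*m(13, -30) = -220 + 645*20 = -220 + 12900 = 12680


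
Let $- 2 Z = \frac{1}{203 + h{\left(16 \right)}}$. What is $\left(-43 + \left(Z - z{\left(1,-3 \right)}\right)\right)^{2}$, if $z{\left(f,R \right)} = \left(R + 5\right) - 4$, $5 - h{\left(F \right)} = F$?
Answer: $\frac{247905025}{147456} \approx 1681.2$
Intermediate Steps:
$h{\left(F \right)} = 5 - F$
$z{\left(f,R \right)} = 1 + R$ ($z{\left(f,R \right)} = \left(5 + R\right) - 4 = 1 + R$)
$Z = - \frac{1}{384}$ ($Z = - \frac{1}{2 \left(203 + \left(5 - 16\right)\right)} = - \frac{1}{2 \left(203 - 11\right)} = - \frac{1}{2 \cdot 192} = \left(- \frac{1}{2}\right) \frac{1}{192} = - \frac{1}{384} \approx -0.0026042$)
$\left(-43 + \left(Z - z{\left(1,-3 \right)}\right)\right)^{2} = \left(-43 - - \frac{767}{384}\right)^{2} = \left(-43 + \left(- \frac{1}{384} + 2\right)\right)^{2} = \left(-43 + \frac{767}{384}\right)^{2} = \left(- \frac{15745}{384}\right)^{2} = \frac{247905025}{147456}$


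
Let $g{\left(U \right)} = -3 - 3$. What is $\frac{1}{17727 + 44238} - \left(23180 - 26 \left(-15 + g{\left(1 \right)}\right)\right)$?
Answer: $- \frac{1470181589}{61965} \approx -23726.0$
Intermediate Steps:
$g{\left(U \right)} = -6$
$\frac{1}{17727 + 44238} - \left(23180 - 26 \left(-15 + g{\left(1 \right)}\right)\right) = \frac{1}{17727 + 44238} - \left(23180 - 26 \left(-15 - 6\right)\right) = \frac{1}{61965} - \left(23180 - -546\right) = \frac{1}{61965} - 23726 = - \frac{1470181589}{61965}$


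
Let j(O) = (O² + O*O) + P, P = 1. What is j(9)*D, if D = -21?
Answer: -3423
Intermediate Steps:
j(O) = 1 + 2*O² (j(O) = (O² + O*O) + 1 = (O² + O²) + 1 = 2*O² + 1 = 1 + 2*O²)
j(9)*D = (1 + 2*9²)*(-21) = (1 + 2*81)*(-21) = (1 + 162)*(-21) = 163*(-21) = -3423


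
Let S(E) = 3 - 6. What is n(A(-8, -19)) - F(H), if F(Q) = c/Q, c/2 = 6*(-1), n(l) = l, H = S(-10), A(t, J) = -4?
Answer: -8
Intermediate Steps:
S(E) = -3
H = -3
c = -12 (c = 2*(6*(-1)) = 2*(-6) = -12)
F(Q) = -12/Q
n(A(-8, -19)) - F(H) = -4 - (-12)/(-3) = -4 - (-12)*(-1)/3 = -4 - 1*4 = -4 - 4 = -8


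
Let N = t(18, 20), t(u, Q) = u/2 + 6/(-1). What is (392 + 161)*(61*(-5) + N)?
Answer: -167006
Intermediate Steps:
t(u, Q) = -6 + u/2 (t(u, Q) = u*(½) + 6*(-1) = u/2 - 6 = -6 + u/2)
N = 3 (N = -6 + (½)*18 = -6 + 9 = 3)
(392 + 161)*(61*(-5) + N) = (392 + 161)*(61*(-5) + 3) = 553*(-305 + 3) = 553*(-302) = -167006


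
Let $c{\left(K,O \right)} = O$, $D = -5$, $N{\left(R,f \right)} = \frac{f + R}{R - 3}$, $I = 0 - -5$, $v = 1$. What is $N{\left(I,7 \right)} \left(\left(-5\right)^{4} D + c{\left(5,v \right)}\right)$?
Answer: $-18744$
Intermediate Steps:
$I = 5$ ($I = 0 + 5 = 5$)
$N{\left(R,f \right)} = \frac{R + f}{-3 + R}$
$N{\left(I,7 \right)} \left(\left(-5\right)^{4} D + c{\left(5,v \right)}\right) = \frac{5 + 7}{-3 + 5} \left(\left(-5\right)^{4} \left(-5\right) + 1\right) = \frac{1}{2} \cdot 12 \left(625 \left(-5\right) + 1\right) = \frac{1}{2} \cdot 12 \left(-3125 + 1\right) = 6 \left(-3124\right) = -18744$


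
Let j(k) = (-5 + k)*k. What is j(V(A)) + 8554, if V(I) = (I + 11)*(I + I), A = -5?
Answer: 12454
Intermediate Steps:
V(I) = 2*I*(11 + I) (V(I) = (11 + I)*(2*I) = 2*I*(11 + I))
j(k) = k*(-5 + k)
j(V(A)) + 8554 = (2*(-5)*(11 - 5))*(-5 + 2*(-5)*(11 - 5)) + 8554 = (2*(-5)*6)*(-5 + 2*(-5)*6) + 8554 = -60*(-5 - 60) + 8554 = -60*(-65) + 8554 = 3900 + 8554 = 12454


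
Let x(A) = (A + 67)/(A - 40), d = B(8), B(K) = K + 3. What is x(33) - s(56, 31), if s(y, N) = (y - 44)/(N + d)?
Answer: -102/7 ≈ -14.571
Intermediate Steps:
B(K) = 3 + K
d = 11 (d = 3 + 8 = 11)
s(y, N) = (-44 + y)/(11 + N) (s(y, N) = (y - 44)/(N + 11) = (-44 + y)/(11 + N))
x(A) = (67 + A)/(-40 + A)
x(33) - s(56, 31) = (67 + 33)/(-40 + 33) - (-44 + 56)/(11 + 31) = 100/(-7) - 12/42 = -⅐*100 - 12/42 = -100/7 - 1*2/7 = -100/7 - 2/7 = -102/7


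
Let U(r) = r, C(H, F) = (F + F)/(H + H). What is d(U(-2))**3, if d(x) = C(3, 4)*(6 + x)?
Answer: 4096/27 ≈ 151.70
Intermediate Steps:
C(H, F) = F/H (C(H, F) = (2*F)/((2*H)) = (2*F)*(1/(2*H)) = F/H)
d(x) = 8 + 4*x/3 (d(x) = (4/3)*(6 + x) = (4*(1/3))*(6 + x) = 4*(6 + x)/3 = 8 + 4*x/3)
d(U(-2))**3 = (8 + (4/3)*(-2))**3 = (8 - 8/3)**3 = (16/3)**3 = 4096/27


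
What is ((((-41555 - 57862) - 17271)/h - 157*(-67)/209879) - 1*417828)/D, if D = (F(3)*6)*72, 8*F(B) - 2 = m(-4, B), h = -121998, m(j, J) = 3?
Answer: -594354679042259/384072273630 ≈ -1547.5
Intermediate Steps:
F(B) = 5/8 (F(B) = ¼ + (⅛)*3 = ¼ + 3/8 = 5/8)
D = 270 (D = ((5/8)*6)*72 = (15/4)*72 = 270)
((((-41555 - 57862) - 17271)/h - 157*(-67)/209879) - 1*417828)/D = ((((-41555 - 57862) - 17271)/(-121998) - 157*(-67)/209879) - 1*417828)/270 = (((-99417 - 17271)*(-1/121998) + 10519*(1/209879)) - 417828)*(1/270) = ((-116688*(-1/121998) + 10519/209879) - 417828)*(1/270) = ((19448/20333 + 10519/209879) - 417828)*(1/270) = (4295609619/4267469707 - 417828)*(1/270) = -1783064037126777/4267469707*1/270 = -594354679042259/384072273630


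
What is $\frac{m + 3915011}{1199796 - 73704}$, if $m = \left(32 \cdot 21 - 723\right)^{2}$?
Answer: $\frac{979403}{281523} \approx 3.4789$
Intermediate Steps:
$m = 2601$ ($m = \left(672 - 723\right)^{2} = \left(-51\right)^{2} = 2601$)
$\frac{m + 3915011}{1199796 - 73704} = \frac{2601 + 3915011}{1199796 - 73704} = \frac{3917612}{1126092} = 3917612 \cdot \frac{1}{1126092} = \frac{979403}{281523}$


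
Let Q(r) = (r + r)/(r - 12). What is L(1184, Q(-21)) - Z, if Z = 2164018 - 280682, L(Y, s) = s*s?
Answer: -227883460/121 ≈ -1.8833e+6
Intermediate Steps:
Q(r) = 2*r/(-12 + r) (Q(r) = (2*r)/(-12 + r) = 2*r/(-12 + r))
L(Y, s) = s**2
Z = 1883336
L(1184, Q(-21)) - Z = (2*(-21)/(-12 - 21))**2 - 1*1883336 = (2*(-21)/(-33))**2 - 1883336 = (2*(-21)*(-1/33))**2 - 1883336 = (14/11)**2 - 1883336 = 196/121 - 1883336 = -227883460/121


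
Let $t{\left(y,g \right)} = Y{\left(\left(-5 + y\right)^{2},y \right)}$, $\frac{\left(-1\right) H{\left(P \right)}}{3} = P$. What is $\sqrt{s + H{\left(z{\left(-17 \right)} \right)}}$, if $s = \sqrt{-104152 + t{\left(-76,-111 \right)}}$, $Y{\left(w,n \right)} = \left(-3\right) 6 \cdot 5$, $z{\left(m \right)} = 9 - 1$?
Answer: $\sqrt{-24 + i \sqrt{104242}} \approx 12.242 + 13.186 i$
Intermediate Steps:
$z{\left(m \right)} = 8$
$Y{\left(w,n \right)} = -90$ ($Y{\left(w,n \right)} = \left(-18\right) 5 = -90$)
$H{\left(P \right)} = - 3 P$
$t{\left(y,g \right)} = -90$
$s = i \sqrt{104242}$ ($s = \sqrt{-104152 - 90} = \sqrt{-104242} = i \sqrt{104242} \approx 322.87 i$)
$\sqrt{s + H{\left(z{\left(-17 \right)} \right)}} = \sqrt{i \sqrt{104242} - 24} = \sqrt{-24 + i \sqrt{104242}}$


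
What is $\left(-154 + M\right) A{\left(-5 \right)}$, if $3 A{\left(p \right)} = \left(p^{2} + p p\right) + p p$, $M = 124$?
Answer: $-750$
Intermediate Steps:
$A{\left(p \right)} = p^{2}$ ($A{\left(p \right)} = \frac{\left(p^{2} + p p\right) + p p}{3} = \frac{\left(p^{2} + p^{2}\right) + p^{2}}{3} = \frac{2 p^{2} + p^{2}}{3} = \frac{3 p^{2}}{3} = p^{2}$)
$\left(-154 + M\right) A{\left(-5 \right)} = \left(-154 + 124\right) \left(-5\right)^{2} = \left(-30\right) 25 = -750$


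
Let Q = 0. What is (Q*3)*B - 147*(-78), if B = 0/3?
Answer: 11466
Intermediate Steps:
B = 0 (B = 0*(⅓) = 0)
(Q*3)*B - 147*(-78) = (0*3)*0 - 147*(-78) = 0*0 + 11466 = 0 + 11466 = 11466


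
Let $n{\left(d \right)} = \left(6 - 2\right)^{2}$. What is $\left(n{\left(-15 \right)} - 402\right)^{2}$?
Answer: $148996$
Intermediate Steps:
$n{\left(d \right)} = 16$ ($n{\left(d \right)} = 4^{2} = 16$)
$\left(n{\left(-15 \right)} - 402\right)^{2} = \left(16 - 402\right)^{2} = \left(-386\right)^{2} = 148996$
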